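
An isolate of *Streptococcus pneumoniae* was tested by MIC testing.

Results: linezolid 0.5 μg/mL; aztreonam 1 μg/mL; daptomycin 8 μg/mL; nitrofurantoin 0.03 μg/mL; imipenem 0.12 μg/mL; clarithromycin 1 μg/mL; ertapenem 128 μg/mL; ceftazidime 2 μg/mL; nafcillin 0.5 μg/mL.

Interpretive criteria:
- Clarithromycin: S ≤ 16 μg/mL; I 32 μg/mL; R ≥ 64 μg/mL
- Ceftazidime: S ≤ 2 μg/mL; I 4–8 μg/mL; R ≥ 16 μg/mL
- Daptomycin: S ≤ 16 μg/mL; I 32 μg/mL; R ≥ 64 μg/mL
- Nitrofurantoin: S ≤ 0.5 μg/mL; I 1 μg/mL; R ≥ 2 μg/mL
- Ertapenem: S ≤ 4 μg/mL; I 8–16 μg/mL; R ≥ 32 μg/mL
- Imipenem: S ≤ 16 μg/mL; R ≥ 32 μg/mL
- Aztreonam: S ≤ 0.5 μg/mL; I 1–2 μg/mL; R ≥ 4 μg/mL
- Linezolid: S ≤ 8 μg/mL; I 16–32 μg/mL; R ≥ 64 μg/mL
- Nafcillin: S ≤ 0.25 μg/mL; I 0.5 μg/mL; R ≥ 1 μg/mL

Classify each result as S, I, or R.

Linezolid (0.5 μg/mL) ≤ 8 μg/mL — S
Aztreonam: 1 μg/mL is in 1–2 μg/mL → I
Daptomycin 8 μg/mL: ≤ 16 μg/mL ⇒ susceptible
Nitrofurantoin 0.03 μg/mL: ≤ 0.5 μg/mL ⇒ Susceptible
Imipenem: 0.12 μg/mL is ≤ 16 μg/mL → Susceptible
Clarithromycin: 1 μg/mL is ≤ 16 μg/mL — S
Ertapenem 128 μg/mL: ≥ 32 μg/mL ⇒ Resistant
Ceftazidime 2 μg/mL: ≤ 2 μg/mL ⇒ S
Nafcillin (0.5 μg/mL) = 0.5 μg/mL ⇒ I

S, I, S, S, S, S, R, S, I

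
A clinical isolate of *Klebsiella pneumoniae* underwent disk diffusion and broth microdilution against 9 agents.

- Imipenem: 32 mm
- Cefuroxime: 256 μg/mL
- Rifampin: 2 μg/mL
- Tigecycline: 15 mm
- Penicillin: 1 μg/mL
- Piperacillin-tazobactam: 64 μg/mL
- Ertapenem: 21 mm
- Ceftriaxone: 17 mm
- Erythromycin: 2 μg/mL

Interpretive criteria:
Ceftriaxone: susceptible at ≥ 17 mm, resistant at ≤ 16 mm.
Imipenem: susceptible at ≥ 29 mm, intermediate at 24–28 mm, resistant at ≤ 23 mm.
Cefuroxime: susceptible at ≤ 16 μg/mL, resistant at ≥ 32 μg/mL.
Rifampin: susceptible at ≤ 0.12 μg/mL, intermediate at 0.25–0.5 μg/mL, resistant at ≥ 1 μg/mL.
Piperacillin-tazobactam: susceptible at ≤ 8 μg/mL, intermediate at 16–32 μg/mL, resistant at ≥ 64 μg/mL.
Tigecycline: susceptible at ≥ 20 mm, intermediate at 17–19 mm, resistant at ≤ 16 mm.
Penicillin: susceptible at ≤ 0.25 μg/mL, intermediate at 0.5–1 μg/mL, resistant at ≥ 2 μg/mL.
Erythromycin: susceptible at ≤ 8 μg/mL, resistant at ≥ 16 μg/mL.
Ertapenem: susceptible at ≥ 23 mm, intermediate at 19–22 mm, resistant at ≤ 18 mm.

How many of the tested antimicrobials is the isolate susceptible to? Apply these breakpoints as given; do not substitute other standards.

3

Imipenem (32 mm) ≥ 29 mm ⇒ Susceptible
Cefuroxime: 256 μg/mL is ≥ 32 μg/mL — R
Rifampin: 2 μg/mL is ≥ 1 μg/mL → Resistant
Tigecycline: 15 mm is ≤ 16 mm ⇒ R
Penicillin 1 μg/mL: in 0.5–1 μg/mL — intermediate
Piperacillin-tazobactam (64 μg/mL) ≥ 64 μg/mL → R
Ertapenem 21 mm: in 19–22 mm ⇒ intermediate
Ceftriaxone: 17 mm is ≥ 17 mm ⇒ susceptible
Erythromycin: 2 μg/mL is ≤ 8 μg/mL → S
Susceptible: 3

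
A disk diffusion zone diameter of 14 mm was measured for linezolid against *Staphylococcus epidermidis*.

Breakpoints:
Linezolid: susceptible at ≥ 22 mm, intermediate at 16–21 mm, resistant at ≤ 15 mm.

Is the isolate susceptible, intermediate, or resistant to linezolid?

Resistant

Linezolid 14 mm: ≤ 15 mm ⇒ R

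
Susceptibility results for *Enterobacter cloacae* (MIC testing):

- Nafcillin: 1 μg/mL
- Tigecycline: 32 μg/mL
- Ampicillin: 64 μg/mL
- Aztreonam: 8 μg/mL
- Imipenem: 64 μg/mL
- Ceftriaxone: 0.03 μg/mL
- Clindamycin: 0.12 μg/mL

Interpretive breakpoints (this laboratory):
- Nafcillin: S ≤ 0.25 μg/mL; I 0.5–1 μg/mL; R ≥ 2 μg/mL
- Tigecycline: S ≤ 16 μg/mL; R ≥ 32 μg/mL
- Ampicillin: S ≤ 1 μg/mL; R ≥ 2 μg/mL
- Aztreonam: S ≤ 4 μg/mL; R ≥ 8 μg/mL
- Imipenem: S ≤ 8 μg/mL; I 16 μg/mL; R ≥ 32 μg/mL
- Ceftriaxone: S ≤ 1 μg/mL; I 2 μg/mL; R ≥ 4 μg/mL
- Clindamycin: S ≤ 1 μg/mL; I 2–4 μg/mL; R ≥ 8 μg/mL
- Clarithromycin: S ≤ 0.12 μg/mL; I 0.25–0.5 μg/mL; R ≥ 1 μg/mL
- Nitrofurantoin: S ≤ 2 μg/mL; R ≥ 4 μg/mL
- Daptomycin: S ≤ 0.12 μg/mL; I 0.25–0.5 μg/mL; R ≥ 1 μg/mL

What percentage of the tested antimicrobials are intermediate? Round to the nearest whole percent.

Nafcillin 1 μg/mL: in 0.5–1 μg/mL ⇒ intermediate
Tigecycline (32 μg/mL) ≥ 32 μg/mL — Resistant
Ampicillin 64 μg/mL: ≥ 2 μg/mL — R
Aztreonam 8 μg/mL: ≥ 8 μg/mL → resistant
Imipenem 64 μg/mL: ≥ 32 μg/mL — Resistant
Ceftriaxone (0.03 μg/mL) ≤ 1 μg/mL — S
Clindamycin 0.12 μg/mL: ≤ 1 μg/mL ⇒ S
Intermediate: 1/7

14%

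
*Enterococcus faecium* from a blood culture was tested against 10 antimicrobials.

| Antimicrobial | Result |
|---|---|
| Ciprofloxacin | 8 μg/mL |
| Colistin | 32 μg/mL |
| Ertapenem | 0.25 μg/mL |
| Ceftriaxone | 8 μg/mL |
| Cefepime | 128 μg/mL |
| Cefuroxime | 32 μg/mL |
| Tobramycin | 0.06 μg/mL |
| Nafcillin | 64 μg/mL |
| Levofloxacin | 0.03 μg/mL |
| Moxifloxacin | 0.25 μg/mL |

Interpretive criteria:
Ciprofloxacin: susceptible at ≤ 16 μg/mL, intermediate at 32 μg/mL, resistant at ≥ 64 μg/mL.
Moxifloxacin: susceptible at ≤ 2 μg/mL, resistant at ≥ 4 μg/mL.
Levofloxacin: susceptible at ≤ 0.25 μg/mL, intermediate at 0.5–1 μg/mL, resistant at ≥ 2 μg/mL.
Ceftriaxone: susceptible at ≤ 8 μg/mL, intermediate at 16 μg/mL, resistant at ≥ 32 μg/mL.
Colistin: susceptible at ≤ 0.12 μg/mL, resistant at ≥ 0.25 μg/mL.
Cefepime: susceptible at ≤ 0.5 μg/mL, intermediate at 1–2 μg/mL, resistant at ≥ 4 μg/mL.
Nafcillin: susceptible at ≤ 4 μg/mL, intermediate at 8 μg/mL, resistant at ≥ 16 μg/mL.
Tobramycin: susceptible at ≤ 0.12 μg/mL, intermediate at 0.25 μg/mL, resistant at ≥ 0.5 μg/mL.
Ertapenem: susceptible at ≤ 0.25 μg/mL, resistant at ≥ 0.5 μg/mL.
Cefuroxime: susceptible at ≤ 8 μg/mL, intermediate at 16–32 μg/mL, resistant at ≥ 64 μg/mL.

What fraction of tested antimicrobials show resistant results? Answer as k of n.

Ciprofloxacin 8 μg/mL: ≤ 16 μg/mL → Susceptible
Colistin: 32 μg/mL is ≥ 0.25 μg/mL → resistant
Ertapenem: 0.25 μg/mL is ≤ 0.25 μg/mL — S
Ceftriaxone (8 μg/mL) ≤ 8 μg/mL → S
Cefepime: 128 μg/mL is ≥ 4 μg/mL — Resistant
Cefuroxime 32 μg/mL: in 16–32 μg/mL → Intermediate
Tobramycin: 0.06 μg/mL is ≤ 0.12 μg/mL ⇒ S
Nafcillin: 64 μg/mL is ≥ 16 μg/mL → Resistant
Levofloxacin 0.03 μg/mL: ≤ 0.25 μg/mL ⇒ S
Moxifloxacin: 0.25 μg/mL is ≤ 2 μg/mL → S
Resistant: 3/10

3 of 10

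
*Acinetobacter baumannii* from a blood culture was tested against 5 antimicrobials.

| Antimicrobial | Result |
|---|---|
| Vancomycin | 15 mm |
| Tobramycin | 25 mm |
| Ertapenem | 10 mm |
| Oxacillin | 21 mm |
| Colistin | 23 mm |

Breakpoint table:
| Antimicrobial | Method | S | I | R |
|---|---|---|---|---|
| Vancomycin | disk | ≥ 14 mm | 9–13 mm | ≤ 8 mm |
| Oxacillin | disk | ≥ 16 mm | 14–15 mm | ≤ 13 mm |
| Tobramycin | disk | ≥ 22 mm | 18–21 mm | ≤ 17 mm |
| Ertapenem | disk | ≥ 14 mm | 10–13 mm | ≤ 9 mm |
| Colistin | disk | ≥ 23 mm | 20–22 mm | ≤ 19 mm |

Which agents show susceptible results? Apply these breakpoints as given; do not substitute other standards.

vancomycin, tobramycin, oxacillin, colistin

Vancomycin: 15 mm is ≥ 14 mm ⇒ susceptible
Tobramycin: 25 mm is ≥ 22 mm → Susceptible
Ertapenem: 10 mm is in 10–13 mm → I
Oxacillin 21 mm: ≥ 16 mm → S
Colistin (23 mm) ≥ 23 mm — S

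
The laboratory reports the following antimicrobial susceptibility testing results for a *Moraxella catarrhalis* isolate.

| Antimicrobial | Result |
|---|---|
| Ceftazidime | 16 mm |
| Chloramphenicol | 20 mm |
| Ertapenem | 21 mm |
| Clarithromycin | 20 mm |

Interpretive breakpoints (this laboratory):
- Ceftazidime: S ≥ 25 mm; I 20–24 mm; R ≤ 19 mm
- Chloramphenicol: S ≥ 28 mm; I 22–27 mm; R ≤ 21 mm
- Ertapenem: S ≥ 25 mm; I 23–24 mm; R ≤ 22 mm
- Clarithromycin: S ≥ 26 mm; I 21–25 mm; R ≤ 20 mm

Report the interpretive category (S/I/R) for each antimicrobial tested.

R, R, R, R

Ceftazidime (16 mm) ≤ 19 mm ⇒ Resistant
Chloramphenicol 20 mm: ≤ 21 mm → Resistant
Ertapenem 21 mm: ≤ 22 mm ⇒ R
Clarithromycin 20 mm: ≤ 20 mm ⇒ R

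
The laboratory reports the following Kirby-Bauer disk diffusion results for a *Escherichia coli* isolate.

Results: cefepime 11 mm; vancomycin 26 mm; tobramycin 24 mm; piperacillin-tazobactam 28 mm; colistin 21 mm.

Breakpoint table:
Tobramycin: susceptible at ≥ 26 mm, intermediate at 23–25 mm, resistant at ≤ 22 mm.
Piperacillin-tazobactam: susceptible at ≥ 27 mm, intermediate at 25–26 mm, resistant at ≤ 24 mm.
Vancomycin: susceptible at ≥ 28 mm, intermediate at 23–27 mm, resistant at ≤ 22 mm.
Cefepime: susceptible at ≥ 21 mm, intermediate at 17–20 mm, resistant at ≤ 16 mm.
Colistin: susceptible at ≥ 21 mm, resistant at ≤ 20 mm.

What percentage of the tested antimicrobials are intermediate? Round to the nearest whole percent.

Cefepime 11 mm: ≤ 16 mm — resistant
Vancomycin (26 mm) in 23–27 mm ⇒ I
Tobramycin: 24 mm is in 23–25 mm ⇒ intermediate
Piperacillin-tazobactam (28 mm) ≥ 27 mm ⇒ Susceptible
Colistin: 21 mm is ≥ 21 mm — Susceptible
Intermediate: 2/5

40%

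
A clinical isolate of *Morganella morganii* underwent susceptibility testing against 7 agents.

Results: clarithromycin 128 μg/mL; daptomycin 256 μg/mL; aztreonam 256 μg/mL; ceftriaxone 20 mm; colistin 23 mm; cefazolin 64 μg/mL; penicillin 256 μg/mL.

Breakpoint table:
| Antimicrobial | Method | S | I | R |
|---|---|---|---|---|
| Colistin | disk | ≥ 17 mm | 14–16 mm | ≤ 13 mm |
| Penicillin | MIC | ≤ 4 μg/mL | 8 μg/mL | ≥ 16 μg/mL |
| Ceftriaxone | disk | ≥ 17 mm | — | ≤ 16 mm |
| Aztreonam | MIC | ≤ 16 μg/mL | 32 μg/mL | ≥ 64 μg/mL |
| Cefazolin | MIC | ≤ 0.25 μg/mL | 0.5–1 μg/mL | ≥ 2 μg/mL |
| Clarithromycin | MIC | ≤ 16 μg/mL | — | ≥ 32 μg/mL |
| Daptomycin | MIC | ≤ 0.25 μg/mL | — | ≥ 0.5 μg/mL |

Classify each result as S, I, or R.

Clarithromycin 128 μg/mL: ≥ 32 μg/mL → R
Daptomycin 256 μg/mL: ≥ 0.5 μg/mL → resistant
Aztreonam: 256 μg/mL is ≥ 64 μg/mL → resistant
Ceftriaxone 20 mm: ≥ 17 mm — susceptible
Colistin 23 mm: ≥ 17 mm → S
Cefazolin: 64 μg/mL is ≥ 2 μg/mL → Resistant
Penicillin 256 μg/mL: ≥ 16 μg/mL ⇒ resistant

R, R, R, S, S, R, R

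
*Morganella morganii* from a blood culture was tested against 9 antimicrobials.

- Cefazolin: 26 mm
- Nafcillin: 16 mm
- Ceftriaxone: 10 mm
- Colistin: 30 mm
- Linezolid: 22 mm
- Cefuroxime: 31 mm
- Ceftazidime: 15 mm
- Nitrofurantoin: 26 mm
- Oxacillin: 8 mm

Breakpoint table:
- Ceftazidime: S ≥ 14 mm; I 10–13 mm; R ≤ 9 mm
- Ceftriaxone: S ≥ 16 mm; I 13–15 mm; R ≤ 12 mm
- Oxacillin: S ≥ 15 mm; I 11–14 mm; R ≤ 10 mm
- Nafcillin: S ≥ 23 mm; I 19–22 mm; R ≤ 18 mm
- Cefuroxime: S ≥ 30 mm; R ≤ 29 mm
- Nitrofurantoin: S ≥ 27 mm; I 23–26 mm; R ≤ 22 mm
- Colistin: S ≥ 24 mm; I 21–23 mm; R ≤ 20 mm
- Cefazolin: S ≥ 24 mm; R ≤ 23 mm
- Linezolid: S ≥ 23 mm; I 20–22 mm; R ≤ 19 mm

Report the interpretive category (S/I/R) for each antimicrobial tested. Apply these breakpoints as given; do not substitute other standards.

S, R, R, S, I, S, S, I, R

Cefazolin (26 mm) ≥ 24 mm → S
Nafcillin 16 mm: ≤ 18 mm → R
Ceftriaxone 10 mm: ≤ 12 mm ⇒ R
Colistin: 30 mm is ≥ 24 mm — susceptible
Linezolid: 22 mm is in 20–22 mm — intermediate
Cefuroxime: 31 mm is ≥ 30 mm → S
Ceftazidime (15 mm) ≥ 14 mm → S
Nitrofurantoin 26 mm: in 23–26 mm — intermediate
Oxacillin: 8 mm is ≤ 10 mm — Resistant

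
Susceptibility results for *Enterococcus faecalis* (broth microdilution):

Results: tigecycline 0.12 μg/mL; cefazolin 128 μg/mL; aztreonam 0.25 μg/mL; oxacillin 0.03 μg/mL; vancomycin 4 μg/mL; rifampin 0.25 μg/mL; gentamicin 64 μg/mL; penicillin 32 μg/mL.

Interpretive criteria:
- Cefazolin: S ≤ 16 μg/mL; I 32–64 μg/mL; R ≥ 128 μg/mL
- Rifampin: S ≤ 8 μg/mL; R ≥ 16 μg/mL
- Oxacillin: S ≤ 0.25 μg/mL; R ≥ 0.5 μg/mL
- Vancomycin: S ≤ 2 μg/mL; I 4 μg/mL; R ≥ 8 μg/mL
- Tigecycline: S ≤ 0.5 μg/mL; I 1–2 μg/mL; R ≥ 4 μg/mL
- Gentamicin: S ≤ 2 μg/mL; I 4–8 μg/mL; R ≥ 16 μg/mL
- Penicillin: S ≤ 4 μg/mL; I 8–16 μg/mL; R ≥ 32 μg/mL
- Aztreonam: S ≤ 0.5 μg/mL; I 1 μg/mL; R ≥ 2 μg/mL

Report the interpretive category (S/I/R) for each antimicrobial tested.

S, R, S, S, I, S, R, R

Tigecycline (0.12 μg/mL) ≤ 0.5 μg/mL ⇒ S
Cefazolin: 128 μg/mL is ≥ 128 μg/mL — resistant
Aztreonam 0.25 μg/mL: ≤ 0.5 μg/mL → Susceptible
Oxacillin 0.03 μg/mL: ≤ 0.25 μg/mL — susceptible
Vancomycin 4 μg/mL: = 4 μg/mL ⇒ intermediate
Rifampin (0.25 μg/mL) ≤ 8 μg/mL ⇒ Susceptible
Gentamicin (64 μg/mL) ≥ 16 μg/mL → Resistant
Penicillin 32 μg/mL: ≥ 32 μg/mL ⇒ Resistant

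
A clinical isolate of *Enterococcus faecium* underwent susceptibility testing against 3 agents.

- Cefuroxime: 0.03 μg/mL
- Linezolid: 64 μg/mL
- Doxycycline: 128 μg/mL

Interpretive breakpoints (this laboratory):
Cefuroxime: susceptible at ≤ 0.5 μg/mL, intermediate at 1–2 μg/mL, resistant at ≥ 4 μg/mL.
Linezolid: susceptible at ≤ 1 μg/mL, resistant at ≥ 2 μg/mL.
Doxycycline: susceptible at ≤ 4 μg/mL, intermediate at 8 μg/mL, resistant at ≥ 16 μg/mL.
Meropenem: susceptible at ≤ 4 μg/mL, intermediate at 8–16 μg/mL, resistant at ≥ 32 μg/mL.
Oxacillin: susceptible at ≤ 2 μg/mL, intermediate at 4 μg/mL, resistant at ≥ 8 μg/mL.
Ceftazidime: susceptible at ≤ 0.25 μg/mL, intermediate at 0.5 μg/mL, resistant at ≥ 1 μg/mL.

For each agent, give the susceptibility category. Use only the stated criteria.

Cefuroxime 0.03 μg/mL: ≤ 0.5 μg/mL → susceptible
Linezolid 64 μg/mL: ≥ 2 μg/mL → Resistant
Doxycycline: 128 μg/mL is ≥ 16 μg/mL — Resistant

S, R, R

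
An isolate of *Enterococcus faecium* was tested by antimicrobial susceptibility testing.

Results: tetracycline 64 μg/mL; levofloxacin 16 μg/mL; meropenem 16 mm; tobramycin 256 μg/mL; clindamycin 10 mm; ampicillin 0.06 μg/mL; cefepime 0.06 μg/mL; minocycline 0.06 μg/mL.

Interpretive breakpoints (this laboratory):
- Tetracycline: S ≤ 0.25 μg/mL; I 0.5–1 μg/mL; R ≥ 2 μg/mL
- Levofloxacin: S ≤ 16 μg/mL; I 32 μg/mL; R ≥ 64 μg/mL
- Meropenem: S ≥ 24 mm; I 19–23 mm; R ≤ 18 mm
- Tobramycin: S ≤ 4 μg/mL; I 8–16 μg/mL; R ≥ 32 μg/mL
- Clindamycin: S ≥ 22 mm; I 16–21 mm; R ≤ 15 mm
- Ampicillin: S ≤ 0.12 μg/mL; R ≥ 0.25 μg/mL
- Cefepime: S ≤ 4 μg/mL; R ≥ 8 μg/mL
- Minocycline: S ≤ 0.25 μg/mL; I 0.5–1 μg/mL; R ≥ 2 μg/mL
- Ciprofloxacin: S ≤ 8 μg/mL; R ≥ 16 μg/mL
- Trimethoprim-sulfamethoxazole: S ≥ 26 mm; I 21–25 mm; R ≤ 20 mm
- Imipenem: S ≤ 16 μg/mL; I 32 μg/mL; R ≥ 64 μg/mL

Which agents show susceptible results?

levofloxacin, ampicillin, cefepime, minocycline

Tetracycline (64 μg/mL) ≥ 2 μg/mL — Resistant
Levofloxacin: 16 μg/mL is ≤ 16 μg/mL — Susceptible
Meropenem 16 mm: ≤ 18 mm — Resistant
Tobramycin: 256 μg/mL is ≥ 32 μg/mL → R
Clindamycin 10 mm: ≤ 15 mm ⇒ Resistant
Ampicillin 0.06 μg/mL: ≤ 0.12 μg/mL — S
Cefepime 0.06 μg/mL: ≤ 4 μg/mL → S
Minocycline (0.06 μg/mL) ≤ 0.25 μg/mL → susceptible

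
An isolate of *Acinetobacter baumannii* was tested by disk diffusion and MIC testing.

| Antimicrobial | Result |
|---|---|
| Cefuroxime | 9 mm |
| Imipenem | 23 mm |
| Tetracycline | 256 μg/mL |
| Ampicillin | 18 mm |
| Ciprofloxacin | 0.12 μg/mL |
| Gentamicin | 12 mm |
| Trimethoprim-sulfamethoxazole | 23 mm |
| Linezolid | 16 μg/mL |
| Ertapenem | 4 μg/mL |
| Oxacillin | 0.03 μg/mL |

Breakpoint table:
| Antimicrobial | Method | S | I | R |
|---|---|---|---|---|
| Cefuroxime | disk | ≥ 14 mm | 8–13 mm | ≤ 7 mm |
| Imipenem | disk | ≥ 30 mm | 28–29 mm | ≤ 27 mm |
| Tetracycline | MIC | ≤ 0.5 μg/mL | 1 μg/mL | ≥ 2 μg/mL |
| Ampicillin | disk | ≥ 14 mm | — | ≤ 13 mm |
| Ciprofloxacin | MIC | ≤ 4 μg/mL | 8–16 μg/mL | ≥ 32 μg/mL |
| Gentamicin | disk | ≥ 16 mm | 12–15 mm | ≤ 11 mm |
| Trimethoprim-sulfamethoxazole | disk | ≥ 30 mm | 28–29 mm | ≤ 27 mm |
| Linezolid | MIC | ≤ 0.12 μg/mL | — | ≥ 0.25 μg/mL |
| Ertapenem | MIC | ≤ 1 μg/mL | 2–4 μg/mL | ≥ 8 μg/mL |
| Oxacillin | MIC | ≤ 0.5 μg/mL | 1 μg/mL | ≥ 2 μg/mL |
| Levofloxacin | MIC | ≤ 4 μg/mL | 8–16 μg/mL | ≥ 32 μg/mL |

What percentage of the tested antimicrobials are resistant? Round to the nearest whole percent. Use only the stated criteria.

Cefuroxime (9 mm) in 8–13 mm → Intermediate
Imipenem (23 mm) ≤ 27 mm → Resistant
Tetracycline 256 μg/mL: ≥ 2 μg/mL ⇒ resistant
Ampicillin 18 mm: ≥ 14 mm → Susceptible
Ciprofloxacin 0.12 μg/mL: ≤ 4 μg/mL — susceptible
Gentamicin: 12 mm is in 12–15 mm → Intermediate
Trimethoprim-sulfamethoxazole (23 mm) ≤ 27 mm ⇒ resistant
Linezolid (16 μg/mL) ≥ 0.25 μg/mL → R
Ertapenem (4 μg/mL) in 2–4 μg/mL ⇒ intermediate
Oxacillin: 0.03 μg/mL is ≤ 0.5 μg/mL ⇒ susceptible
Resistant: 4/10

40%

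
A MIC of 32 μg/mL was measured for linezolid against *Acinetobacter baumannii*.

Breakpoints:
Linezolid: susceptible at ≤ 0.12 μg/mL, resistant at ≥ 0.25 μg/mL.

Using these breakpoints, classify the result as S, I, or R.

R

Linezolid 32 μg/mL: ≥ 0.25 μg/mL — resistant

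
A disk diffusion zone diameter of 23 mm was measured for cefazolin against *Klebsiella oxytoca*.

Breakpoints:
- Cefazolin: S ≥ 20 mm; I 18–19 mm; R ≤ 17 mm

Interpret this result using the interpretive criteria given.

S

Cefazolin 23 mm: ≥ 20 mm — S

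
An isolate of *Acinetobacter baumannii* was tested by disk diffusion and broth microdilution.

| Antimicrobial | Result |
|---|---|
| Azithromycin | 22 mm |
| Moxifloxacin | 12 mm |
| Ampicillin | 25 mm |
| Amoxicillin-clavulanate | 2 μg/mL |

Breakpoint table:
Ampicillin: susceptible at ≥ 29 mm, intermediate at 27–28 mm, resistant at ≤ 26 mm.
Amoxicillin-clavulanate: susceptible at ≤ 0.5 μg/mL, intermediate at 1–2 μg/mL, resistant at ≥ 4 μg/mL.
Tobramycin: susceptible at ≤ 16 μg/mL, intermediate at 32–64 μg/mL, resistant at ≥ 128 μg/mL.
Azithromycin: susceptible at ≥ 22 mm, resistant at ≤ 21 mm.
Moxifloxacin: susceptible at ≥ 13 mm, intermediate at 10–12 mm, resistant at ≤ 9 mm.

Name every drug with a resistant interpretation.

ampicillin

Azithromycin: 22 mm is ≥ 22 mm — Susceptible
Moxifloxacin (12 mm) in 10–12 mm → Intermediate
Ampicillin (25 mm) ≤ 26 mm — resistant
Amoxicillin-clavulanate 2 μg/mL: in 1–2 μg/mL → I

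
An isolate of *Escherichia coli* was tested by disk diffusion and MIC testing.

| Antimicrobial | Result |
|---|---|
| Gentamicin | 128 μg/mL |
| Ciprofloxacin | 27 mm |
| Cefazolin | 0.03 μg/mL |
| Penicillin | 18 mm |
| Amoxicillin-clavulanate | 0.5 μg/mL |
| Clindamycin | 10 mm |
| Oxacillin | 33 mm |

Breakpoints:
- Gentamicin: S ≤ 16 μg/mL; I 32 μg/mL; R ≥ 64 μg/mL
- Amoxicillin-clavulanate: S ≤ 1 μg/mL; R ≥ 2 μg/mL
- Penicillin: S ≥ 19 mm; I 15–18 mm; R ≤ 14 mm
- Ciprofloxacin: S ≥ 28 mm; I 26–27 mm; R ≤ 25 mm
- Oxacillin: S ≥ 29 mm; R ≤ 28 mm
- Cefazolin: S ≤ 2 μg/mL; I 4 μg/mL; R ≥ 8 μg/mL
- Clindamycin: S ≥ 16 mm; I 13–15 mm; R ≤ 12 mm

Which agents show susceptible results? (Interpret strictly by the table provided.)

Gentamicin: 128 μg/mL is ≥ 64 μg/mL ⇒ resistant
Ciprofloxacin: 27 mm is in 26–27 mm — Intermediate
Cefazolin: 0.03 μg/mL is ≤ 2 μg/mL ⇒ S
Penicillin (18 mm) in 15–18 mm → intermediate
Amoxicillin-clavulanate: 0.5 μg/mL is ≤ 1 μg/mL — S
Clindamycin: 10 mm is ≤ 12 mm — Resistant
Oxacillin (33 mm) ≥ 29 mm ⇒ S

cefazolin, amoxicillin-clavulanate, oxacillin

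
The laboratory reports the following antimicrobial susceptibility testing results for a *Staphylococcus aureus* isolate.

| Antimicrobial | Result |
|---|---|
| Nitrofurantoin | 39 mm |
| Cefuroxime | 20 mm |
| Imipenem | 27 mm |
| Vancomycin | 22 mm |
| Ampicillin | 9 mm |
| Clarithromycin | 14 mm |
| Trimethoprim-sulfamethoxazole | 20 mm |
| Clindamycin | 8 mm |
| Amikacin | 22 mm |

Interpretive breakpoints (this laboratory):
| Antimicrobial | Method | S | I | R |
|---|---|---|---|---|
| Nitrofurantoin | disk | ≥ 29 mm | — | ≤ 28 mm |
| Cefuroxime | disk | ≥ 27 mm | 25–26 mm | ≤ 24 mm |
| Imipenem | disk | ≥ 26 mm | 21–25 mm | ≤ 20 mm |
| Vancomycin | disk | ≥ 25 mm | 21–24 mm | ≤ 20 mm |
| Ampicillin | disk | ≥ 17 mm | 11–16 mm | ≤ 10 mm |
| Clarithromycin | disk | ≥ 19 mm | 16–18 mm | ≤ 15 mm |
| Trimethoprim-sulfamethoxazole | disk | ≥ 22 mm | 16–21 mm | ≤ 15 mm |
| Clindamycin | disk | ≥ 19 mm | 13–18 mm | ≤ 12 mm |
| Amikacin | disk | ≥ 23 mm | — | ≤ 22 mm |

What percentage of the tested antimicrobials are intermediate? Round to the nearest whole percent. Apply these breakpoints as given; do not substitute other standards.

Nitrofurantoin (39 mm) ≥ 29 mm ⇒ Susceptible
Cefuroxime 20 mm: ≤ 24 mm — resistant
Imipenem (27 mm) ≥ 26 mm → susceptible
Vancomycin (22 mm) in 21–24 mm ⇒ Intermediate
Ampicillin 9 mm: ≤ 10 mm ⇒ R
Clarithromycin: 14 mm is ≤ 15 mm → resistant
Trimethoprim-sulfamethoxazole: 20 mm is in 16–21 mm — intermediate
Clindamycin 8 mm: ≤ 12 mm → resistant
Amikacin (22 mm) ≤ 22 mm → resistant
Intermediate: 2/9

22%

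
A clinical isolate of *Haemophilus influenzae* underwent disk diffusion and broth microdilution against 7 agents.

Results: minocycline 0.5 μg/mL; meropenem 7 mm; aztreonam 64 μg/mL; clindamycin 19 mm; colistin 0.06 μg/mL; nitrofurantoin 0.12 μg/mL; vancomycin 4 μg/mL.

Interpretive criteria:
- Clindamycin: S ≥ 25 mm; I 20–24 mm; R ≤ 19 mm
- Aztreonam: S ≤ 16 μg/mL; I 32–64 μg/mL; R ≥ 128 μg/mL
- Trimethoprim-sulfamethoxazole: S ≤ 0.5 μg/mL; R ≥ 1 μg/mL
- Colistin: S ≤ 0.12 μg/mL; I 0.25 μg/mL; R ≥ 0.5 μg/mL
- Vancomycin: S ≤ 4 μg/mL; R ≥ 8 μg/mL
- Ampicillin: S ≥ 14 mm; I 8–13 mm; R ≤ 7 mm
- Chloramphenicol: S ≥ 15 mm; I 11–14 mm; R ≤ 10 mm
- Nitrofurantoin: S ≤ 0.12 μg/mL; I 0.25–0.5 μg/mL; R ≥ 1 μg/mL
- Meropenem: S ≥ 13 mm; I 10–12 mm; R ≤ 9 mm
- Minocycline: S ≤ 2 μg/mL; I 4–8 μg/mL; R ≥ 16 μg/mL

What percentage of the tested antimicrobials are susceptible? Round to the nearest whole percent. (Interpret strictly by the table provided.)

Minocycline (0.5 μg/mL) ≤ 2 μg/mL — susceptible
Meropenem: 7 mm is ≤ 9 mm ⇒ resistant
Aztreonam: 64 μg/mL is in 32–64 μg/mL — intermediate
Clindamycin: 19 mm is ≤ 19 mm → Resistant
Colistin (0.06 μg/mL) ≤ 0.12 μg/mL → susceptible
Nitrofurantoin: 0.12 μg/mL is ≤ 0.12 μg/mL → S
Vancomycin: 4 μg/mL is ≤ 4 μg/mL → S
Susceptible: 4/7

57%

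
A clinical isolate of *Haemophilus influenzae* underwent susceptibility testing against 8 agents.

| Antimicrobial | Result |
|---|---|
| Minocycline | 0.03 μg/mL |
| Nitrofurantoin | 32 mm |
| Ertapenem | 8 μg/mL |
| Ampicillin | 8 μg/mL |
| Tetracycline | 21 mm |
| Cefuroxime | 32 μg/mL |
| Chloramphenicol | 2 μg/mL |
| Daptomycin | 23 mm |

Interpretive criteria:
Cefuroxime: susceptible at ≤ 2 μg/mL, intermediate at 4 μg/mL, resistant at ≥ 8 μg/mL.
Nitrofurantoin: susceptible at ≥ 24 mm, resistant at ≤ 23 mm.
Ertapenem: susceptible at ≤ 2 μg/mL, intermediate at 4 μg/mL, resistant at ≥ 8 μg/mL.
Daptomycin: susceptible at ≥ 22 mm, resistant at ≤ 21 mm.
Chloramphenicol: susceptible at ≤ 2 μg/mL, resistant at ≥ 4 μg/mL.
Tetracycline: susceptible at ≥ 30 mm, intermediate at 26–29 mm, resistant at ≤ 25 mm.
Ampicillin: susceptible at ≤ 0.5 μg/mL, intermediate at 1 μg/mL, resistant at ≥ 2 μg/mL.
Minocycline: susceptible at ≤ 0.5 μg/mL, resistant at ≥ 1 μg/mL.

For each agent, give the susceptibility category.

Minocycline: 0.03 μg/mL is ≤ 0.5 μg/mL ⇒ Susceptible
Nitrofurantoin (32 mm) ≥ 24 mm → S
Ertapenem 8 μg/mL: ≥ 8 μg/mL ⇒ R
Ampicillin (8 μg/mL) ≥ 2 μg/mL → Resistant
Tetracycline 21 mm: ≤ 25 mm ⇒ resistant
Cefuroxime 32 μg/mL: ≥ 8 μg/mL → R
Chloramphenicol (2 μg/mL) ≤ 2 μg/mL → susceptible
Daptomycin: 23 mm is ≥ 22 mm — Susceptible

S, S, R, R, R, R, S, S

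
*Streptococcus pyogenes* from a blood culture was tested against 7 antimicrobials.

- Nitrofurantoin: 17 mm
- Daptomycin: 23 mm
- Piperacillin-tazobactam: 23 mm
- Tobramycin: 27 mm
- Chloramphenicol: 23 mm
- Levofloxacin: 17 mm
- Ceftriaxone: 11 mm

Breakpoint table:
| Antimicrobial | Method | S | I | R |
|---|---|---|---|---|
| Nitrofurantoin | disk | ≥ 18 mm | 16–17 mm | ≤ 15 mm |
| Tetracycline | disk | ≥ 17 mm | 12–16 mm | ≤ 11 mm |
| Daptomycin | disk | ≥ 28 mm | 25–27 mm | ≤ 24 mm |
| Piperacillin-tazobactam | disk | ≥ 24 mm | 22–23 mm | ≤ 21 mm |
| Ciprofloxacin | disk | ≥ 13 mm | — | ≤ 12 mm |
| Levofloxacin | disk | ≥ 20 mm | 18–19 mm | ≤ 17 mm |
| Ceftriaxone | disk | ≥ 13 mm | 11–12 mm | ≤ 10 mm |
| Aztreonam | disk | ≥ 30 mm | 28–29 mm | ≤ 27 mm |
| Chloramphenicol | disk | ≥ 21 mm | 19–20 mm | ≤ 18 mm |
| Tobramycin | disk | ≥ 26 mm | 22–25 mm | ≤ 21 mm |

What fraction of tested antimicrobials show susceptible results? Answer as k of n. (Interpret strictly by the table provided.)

2 of 7

Nitrofurantoin (17 mm) in 16–17 mm → Intermediate
Daptomycin (23 mm) ≤ 24 mm → Resistant
Piperacillin-tazobactam (23 mm) in 22–23 mm → Intermediate
Tobramycin: 27 mm is ≥ 26 mm → S
Chloramphenicol (23 mm) ≥ 21 mm → S
Levofloxacin: 17 mm is ≤ 17 mm ⇒ resistant
Ceftriaxone (11 mm) in 11–12 mm ⇒ Intermediate
Susceptible: 2/7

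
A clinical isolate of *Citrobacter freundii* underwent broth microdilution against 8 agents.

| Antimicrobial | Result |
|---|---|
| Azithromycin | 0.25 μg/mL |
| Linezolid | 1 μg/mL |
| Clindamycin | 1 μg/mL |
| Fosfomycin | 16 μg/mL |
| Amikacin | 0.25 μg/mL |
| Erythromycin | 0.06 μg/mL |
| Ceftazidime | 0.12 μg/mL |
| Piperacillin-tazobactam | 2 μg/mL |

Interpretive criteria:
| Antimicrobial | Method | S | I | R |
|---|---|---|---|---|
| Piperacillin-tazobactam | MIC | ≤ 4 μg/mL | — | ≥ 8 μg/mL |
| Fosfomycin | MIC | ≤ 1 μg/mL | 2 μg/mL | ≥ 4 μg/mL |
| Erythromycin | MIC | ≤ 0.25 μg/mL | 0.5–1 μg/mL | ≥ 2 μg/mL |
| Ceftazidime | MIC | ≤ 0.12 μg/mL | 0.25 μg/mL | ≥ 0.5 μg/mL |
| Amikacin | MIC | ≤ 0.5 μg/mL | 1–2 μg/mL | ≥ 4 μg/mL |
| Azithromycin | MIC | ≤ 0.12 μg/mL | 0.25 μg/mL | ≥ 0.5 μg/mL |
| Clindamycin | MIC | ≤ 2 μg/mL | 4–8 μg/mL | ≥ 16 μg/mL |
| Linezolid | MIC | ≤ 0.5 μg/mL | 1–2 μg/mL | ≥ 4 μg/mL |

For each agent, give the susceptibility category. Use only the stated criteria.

Azithromycin 0.25 μg/mL: = 0.25 μg/mL — I
Linezolid 1 μg/mL: in 1–2 μg/mL → Intermediate
Clindamycin 1 μg/mL: ≤ 2 μg/mL — S
Fosfomycin 16 μg/mL: ≥ 4 μg/mL → R
Amikacin 0.25 μg/mL: ≤ 0.5 μg/mL — susceptible
Erythromycin 0.06 μg/mL: ≤ 0.25 μg/mL ⇒ Susceptible
Ceftazidime 0.12 μg/mL: ≤ 0.12 μg/mL — S
Piperacillin-tazobactam: 2 μg/mL is ≤ 4 μg/mL ⇒ Susceptible

I, I, S, R, S, S, S, S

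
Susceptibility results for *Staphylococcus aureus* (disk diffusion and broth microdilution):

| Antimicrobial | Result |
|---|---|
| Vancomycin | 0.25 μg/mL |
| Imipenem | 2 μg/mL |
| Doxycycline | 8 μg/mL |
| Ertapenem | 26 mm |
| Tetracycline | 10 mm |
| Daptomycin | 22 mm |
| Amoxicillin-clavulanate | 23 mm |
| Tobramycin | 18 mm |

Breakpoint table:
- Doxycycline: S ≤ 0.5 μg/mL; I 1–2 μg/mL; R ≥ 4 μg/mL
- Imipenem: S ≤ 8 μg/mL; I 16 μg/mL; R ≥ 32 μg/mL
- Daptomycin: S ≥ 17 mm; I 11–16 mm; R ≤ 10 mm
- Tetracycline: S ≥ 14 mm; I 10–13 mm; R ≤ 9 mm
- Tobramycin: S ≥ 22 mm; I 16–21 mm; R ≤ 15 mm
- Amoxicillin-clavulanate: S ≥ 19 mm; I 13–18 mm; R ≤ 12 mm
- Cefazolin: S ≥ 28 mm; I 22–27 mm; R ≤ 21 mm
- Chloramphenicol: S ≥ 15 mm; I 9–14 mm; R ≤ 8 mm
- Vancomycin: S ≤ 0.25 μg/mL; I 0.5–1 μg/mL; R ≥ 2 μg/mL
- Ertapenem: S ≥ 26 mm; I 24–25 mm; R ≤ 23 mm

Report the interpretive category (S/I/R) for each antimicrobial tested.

S, S, R, S, I, S, S, I

Vancomycin (0.25 μg/mL) ≤ 0.25 μg/mL ⇒ susceptible
Imipenem 2 μg/mL: ≤ 8 μg/mL ⇒ Susceptible
Doxycycline: 8 μg/mL is ≥ 4 μg/mL — R
Ertapenem: 26 mm is ≥ 26 mm — S
Tetracycline: 10 mm is in 10–13 mm → intermediate
Daptomycin 22 mm: ≥ 17 mm → susceptible
Amoxicillin-clavulanate: 23 mm is ≥ 19 mm ⇒ susceptible
Tobramycin 18 mm: in 16–21 mm ⇒ intermediate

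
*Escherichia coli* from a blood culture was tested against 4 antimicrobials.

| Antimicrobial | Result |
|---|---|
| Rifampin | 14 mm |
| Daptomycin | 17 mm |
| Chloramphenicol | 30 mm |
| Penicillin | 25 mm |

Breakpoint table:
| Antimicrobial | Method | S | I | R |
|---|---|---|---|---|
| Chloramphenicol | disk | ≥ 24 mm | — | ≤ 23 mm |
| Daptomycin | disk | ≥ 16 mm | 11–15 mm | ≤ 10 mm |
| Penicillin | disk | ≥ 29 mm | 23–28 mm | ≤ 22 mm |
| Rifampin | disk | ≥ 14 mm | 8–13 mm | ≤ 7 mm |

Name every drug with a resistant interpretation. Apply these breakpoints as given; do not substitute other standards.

none

Rifampin 14 mm: ≥ 14 mm → S
Daptomycin: 17 mm is ≥ 16 mm — S
Chloramphenicol 30 mm: ≥ 24 mm ⇒ susceptible
Penicillin (25 mm) in 23–28 mm — Intermediate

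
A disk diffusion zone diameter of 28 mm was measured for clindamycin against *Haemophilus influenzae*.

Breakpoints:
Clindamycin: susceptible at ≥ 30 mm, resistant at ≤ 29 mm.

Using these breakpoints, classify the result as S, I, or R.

R

Clindamycin (28 mm) ≤ 29 mm ⇒ Resistant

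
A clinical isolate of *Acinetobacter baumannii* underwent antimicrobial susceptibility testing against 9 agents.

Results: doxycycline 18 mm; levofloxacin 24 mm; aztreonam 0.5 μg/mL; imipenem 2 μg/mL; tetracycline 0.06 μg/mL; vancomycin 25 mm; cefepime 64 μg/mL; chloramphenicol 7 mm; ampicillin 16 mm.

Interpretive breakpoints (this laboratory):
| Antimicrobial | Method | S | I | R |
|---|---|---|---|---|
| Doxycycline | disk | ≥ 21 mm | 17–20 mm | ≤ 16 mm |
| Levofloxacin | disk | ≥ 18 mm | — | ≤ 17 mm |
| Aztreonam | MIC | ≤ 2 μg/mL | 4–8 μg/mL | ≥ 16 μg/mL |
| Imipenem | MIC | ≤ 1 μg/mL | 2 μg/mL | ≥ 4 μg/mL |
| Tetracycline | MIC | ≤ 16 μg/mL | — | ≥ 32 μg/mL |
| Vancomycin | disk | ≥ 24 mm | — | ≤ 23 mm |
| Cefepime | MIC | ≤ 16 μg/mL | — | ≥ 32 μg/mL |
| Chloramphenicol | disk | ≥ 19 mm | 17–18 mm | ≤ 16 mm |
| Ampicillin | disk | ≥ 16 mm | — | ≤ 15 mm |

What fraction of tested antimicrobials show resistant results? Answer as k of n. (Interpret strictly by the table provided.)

2 of 9

Doxycycline (18 mm) in 17–20 mm — I
Levofloxacin (24 mm) ≥ 18 mm ⇒ S
Aztreonam: 0.5 μg/mL is ≤ 2 μg/mL — Susceptible
Imipenem: 2 μg/mL is = 2 μg/mL → Intermediate
Tetracycline 0.06 μg/mL: ≤ 16 μg/mL → S
Vancomycin 25 mm: ≥ 24 mm — S
Cefepime (64 μg/mL) ≥ 32 μg/mL — R
Chloramphenicol: 7 mm is ≤ 16 mm — R
Ampicillin: 16 mm is ≥ 16 mm ⇒ Susceptible
Resistant: 2/9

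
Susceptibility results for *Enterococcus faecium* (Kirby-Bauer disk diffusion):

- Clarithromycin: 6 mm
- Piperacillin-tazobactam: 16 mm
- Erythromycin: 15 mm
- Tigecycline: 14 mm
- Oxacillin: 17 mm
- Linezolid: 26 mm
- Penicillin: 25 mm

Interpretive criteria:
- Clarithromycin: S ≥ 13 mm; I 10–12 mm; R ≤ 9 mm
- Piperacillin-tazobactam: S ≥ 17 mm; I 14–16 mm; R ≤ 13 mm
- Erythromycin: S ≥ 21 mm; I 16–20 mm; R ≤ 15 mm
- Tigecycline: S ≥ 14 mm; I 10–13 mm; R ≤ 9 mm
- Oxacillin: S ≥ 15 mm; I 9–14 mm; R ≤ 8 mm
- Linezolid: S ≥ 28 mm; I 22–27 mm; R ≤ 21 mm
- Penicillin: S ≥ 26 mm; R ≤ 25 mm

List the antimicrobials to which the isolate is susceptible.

tigecycline, oxacillin

Clarithromycin: 6 mm is ≤ 9 mm — R
Piperacillin-tazobactam 16 mm: in 14–16 mm — intermediate
Erythromycin 15 mm: ≤ 15 mm → R
Tigecycline: 14 mm is ≥ 14 mm ⇒ susceptible
Oxacillin (17 mm) ≥ 15 mm ⇒ Susceptible
Linezolid 26 mm: in 22–27 mm ⇒ intermediate
Penicillin: 25 mm is ≤ 25 mm — R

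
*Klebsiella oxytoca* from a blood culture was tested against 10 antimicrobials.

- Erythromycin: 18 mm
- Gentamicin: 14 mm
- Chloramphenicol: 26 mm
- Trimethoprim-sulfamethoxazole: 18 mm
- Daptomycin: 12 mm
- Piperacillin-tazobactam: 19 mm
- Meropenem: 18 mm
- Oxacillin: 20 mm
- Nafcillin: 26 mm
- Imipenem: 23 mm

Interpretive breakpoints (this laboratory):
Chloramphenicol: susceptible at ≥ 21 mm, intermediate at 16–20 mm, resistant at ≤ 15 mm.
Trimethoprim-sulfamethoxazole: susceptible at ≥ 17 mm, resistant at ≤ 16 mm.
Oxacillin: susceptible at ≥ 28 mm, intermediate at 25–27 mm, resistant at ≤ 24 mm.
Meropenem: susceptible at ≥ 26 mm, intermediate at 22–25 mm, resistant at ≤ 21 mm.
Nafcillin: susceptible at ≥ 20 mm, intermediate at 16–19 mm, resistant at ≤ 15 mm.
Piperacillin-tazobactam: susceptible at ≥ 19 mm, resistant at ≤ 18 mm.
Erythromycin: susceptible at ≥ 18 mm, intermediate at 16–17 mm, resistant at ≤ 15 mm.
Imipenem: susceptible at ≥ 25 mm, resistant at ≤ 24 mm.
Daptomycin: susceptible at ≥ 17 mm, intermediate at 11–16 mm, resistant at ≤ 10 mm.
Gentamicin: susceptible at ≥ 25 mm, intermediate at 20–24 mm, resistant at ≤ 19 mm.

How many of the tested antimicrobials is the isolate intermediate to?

Erythromycin (18 mm) ≥ 18 mm — susceptible
Gentamicin 14 mm: ≤ 19 mm ⇒ R
Chloramphenicol (26 mm) ≥ 21 mm — Susceptible
Trimethoprim-sulfamethoxazole (18 mm) ≥ 17 mm ⇒ S
Daptomycin 12 mm: in 11–16 mm — intermediate
Piperacillin-tazobactam 19 mm: ≥ 19 mm ⇒ susceptible
Meropenem 18 mm: ≤ 21 mm ⇒ resistant
Oxacillin 20 mm: ≤ 24 mm ⇒ Resistant
Nafcillin 26 mm: ≥ 20 mm — Susceptible
Imipenem 23 mm: ≤ 24 mm ⇒ R
Intermediate: 1

1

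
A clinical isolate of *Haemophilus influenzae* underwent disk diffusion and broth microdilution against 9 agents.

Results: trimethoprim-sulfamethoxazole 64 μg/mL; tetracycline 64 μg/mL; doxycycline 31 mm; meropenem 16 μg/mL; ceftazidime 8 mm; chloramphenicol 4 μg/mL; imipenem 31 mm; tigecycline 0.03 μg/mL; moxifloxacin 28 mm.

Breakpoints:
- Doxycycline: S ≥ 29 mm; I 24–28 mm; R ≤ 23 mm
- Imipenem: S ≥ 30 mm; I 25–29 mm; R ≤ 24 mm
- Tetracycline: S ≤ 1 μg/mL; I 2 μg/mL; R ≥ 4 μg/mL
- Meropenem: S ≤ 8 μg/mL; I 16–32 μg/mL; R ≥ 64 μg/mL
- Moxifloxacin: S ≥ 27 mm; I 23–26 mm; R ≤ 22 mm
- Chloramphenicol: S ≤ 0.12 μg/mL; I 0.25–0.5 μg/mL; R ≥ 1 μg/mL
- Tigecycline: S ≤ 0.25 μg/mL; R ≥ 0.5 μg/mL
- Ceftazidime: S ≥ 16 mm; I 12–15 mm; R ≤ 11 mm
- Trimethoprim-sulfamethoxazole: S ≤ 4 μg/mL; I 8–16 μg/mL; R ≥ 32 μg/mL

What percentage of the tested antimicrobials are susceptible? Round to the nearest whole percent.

Trimethoprim-sulfamethoxazole (64 μg/mL) ≥ 32 μg/mL ⇒ R
Tetracycline 64 μg/mL: ≥ 4 μg/mL → Resistant
Doxycycline: 31 mm is ≥ 29 mm ⇒ susceptible
Meropenem 16 μg/mL: in 16–32 μg/mL — intermediate
Ceftazidime (8 mm) ≤ 11 mm → Resistant
Chloramphenicol 4 μg/mL: ≥ 1 μg/mL → resistant
Imipenem (31 mm) ≥ 30 mm — susceptible
Tigecycline 0.03 μg/mL: ≤ 0.25 μg/mL ⇒ S
Moxifloxacin: 28 mm is ≥ 27 mm ⇒ susceptible
Susceptible: 4/9

44%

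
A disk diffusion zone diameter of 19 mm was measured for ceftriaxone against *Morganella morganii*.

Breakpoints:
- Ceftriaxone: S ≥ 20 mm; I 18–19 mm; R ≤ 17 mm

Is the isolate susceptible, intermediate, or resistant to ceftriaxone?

Intermediate

Ceftriaxone: 19 mm is in 18–19 mm → intermediate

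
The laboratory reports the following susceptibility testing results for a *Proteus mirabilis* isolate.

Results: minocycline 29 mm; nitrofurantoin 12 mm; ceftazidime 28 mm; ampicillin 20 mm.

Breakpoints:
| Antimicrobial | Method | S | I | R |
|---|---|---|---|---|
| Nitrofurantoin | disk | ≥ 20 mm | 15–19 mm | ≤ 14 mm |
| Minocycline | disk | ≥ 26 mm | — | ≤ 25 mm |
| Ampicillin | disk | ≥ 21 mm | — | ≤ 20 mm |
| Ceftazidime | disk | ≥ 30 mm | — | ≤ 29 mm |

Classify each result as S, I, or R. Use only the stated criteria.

S, R, R, R

Minocycline (29 mm) ≥ 26 mm ⇒ S
Nitrofurantoin 12 mm: ≤ 14 mm ⇒ resistant
Ceftazidime 28 mm: ≤ 29 mm → Resistant
Ampicillin (20 mm) ≤ 20 mm ⇒ resistant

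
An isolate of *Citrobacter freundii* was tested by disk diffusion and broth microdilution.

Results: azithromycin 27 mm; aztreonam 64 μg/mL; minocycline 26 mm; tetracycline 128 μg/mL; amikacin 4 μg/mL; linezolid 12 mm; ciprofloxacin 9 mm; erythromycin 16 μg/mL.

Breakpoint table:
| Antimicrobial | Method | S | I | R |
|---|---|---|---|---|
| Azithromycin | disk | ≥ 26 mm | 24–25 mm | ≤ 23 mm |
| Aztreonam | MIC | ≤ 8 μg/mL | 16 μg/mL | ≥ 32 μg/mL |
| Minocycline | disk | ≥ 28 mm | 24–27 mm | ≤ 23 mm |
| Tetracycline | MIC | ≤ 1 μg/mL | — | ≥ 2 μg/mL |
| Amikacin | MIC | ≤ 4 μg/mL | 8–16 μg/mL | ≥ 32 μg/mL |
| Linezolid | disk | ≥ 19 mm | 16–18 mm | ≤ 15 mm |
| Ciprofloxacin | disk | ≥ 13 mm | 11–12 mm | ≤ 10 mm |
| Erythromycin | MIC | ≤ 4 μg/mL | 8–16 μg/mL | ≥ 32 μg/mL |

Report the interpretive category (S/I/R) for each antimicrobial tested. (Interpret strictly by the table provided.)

S, R, I, R, S, R, R, I

Azithromycin 27 mm: ≥ 26 mm ⇒ susceptible
Aztreonam 64 μg/mL: ≥ 32 μg/mL ⇒ resistant
Minocycline 26 mm: in 24–27 mm → intermediate
Tetracycline: 128 μg/mL is ≥ 2 μg/mL → resistant
Amikacin 4 μg/mL: ≤ 4 μg/mL → Susceptible
Linezolid: 12 mm is ≤ 15 mm — R
Ciprofloxacin: 9 mm is ≤ 10 mm → R
Erythromycin 16 μg/mL: in 8–16 μg/mL — intermediate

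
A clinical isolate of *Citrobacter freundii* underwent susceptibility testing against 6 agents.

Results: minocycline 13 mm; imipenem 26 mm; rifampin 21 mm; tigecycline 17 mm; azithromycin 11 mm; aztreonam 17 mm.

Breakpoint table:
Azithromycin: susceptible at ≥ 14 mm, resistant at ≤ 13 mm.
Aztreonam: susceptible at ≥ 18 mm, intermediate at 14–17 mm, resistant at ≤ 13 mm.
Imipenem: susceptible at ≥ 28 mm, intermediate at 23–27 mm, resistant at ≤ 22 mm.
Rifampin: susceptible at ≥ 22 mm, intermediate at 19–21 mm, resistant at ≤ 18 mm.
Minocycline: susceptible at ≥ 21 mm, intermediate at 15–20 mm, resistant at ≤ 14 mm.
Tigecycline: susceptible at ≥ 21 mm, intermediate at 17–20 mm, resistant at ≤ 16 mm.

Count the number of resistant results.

Minocycline: 13 mm is ≤ 14 mm → Resistant
Imipenem (26 mm) in 23–27 mm ⇒ I
Rifampin 21 mm: in 19–21 mm ⇒ intermediate
Tigecycline (17 mm) in 17–20 mm — Intermediate
Azithromycin (11 mm) ≤ 13 mm — R
Aztreonam (17 mm) in 14–17 mm ⇒ intermediate
Resistant: 2

2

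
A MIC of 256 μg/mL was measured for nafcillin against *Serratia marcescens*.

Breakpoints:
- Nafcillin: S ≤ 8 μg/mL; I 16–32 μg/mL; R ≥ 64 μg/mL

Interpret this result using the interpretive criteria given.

Nafcillin 256 μg/mL: ≥ 64 μg/mL ⇒ R

R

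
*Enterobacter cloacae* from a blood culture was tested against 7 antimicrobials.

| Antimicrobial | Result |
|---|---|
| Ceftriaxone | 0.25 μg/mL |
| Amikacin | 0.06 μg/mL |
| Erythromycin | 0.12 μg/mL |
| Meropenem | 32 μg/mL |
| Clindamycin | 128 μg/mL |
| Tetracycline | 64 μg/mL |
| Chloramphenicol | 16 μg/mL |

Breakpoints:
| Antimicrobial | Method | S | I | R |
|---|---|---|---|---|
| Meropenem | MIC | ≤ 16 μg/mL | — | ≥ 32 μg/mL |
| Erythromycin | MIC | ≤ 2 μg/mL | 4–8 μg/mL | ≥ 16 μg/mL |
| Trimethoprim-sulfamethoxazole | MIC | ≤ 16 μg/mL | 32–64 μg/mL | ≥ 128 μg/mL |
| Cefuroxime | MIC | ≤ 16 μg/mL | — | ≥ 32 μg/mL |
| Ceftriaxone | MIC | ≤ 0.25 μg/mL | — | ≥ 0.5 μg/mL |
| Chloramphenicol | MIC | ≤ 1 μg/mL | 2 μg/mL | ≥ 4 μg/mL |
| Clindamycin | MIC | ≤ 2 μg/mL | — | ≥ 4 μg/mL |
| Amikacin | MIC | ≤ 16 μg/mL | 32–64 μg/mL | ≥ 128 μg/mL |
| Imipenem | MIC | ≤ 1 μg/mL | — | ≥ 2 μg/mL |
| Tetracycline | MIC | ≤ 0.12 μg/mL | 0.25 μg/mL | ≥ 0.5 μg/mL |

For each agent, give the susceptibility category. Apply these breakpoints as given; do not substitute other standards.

Ceftriaxone (0.25 μg/mL) ≤ 0.25 μg/mL ⇒ susceptible
Amikacin 0.06 μg/mL: ≤ 16 μg/mL — susceptible
Erythromycin (0.12 μg/mL) ≤ 2 μg/mL → susceptible
Meropenem (32 μg/mL) ≥ 32 μg/mL — Resistant
Clindamycin 128 μg/mL: ≥ 4 μg/mL → resistant
Tetracycline (64 μg/mL) ≥ 0.5 μg/mL — R
Chloramphenicol: 16 μg/mL is ≥ 4 μg/mL — resistant

S, S, S, R, R, R, R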